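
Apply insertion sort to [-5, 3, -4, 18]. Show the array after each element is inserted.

First element -5 is already 'sorted'
Insert 3: shifted 0 elements -> [-5, 3, -4, 18]
Insert -4: shifted 1 elements -> [-5, -4, 3, 18]
Insert 18: shifted 0 elements -> [-5, -4, 3, 18]


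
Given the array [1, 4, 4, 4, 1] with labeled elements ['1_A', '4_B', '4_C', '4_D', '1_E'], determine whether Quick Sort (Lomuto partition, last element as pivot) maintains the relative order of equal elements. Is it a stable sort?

Trace Quick Sort on the labeled array (the key is the number; the letter only tracks identity):
  Partition indices 0..4 around pivot 1_E -> [1_A, 1_E, 4_C, 4_D, 4_B]
  Partition indices 2..4 around pivot 4_B -> [1_A, 1_E, 4_C, 4_D, 4_B]
  Partition indices 2..3 around pivot 4_D -> [1_A, 1_E, 4_C, 4_D, 4_B]
Final order: [1_A, 1_E, 4_C, 4_D, 4_B]
Equal keys:
  value 1: originally 1_A, 1_E; after sorting 1_A, 1_E -> order preserved
  value 4: originally 4_B, 4_C, 4_D; after sorting 4_C, 4_D, 4_B -> order changed
Equal keys were reordered, so Quick Sort is not stable: partition swaps elements across long distances and can reorder equal keys. (One such input is enough; an unstable sort may happen to preserve order on other inputs, but it gives no guarantee.)
Answer: Not stable


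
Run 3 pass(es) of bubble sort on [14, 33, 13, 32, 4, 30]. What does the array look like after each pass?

After pass 1: [14, 13, 32, 4, 30, 33] (4 swaps)
After pass 2: [13, 14, 4, 30, 32, 33] (3 swaps)
After pass 3: [13, 4, 14, 30, 32, 33] (1 swaps)
Total swaps: 8


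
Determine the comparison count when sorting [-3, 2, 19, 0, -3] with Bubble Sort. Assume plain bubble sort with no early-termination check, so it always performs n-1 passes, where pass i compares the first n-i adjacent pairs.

Pass 1: compare adjacent pairs (0,1)..(3,4) = 4 comparison(s), 2 swap(s) -> [-3, 2, 0, -3, 19]
Pass 2: compare adjacent pairs (0,1)..(2,3) = 3 comparison(s), 2 swap(s) -> [-3, 0, -3, 2, 19]
Pass 3: compare adjacent pairs (0,1)..(1,2) = 2 comparison(s), 1 swap(s) -> [-3, -3, 0, 2, 19]
Pass 4: compare adjacent pairs (0,1)..(0,1) = 1 comparison(s), 0 swap(s) -> [-3, -3, 0, 2, 19]
Total comparisons: 4 + 3 + 2 + 1 = 10


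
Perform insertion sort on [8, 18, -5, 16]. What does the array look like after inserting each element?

First element 8 is already 'sorted'
Insert 18: shifted 0 elements -> [8, 18, -5, 16]
Insert -5: shifted 2 elements -> [-5, 8, 18, 16]
Insert 16: shifted 1 elements -> [-5, 8, 16, 18]


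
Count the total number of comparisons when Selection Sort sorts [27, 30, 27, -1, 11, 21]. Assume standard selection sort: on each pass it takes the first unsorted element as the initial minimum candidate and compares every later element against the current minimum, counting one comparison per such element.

Pass 1: scan indices 1..5 for the minimum = 5 comparison(s); min is -1, place at index 0 -> [-1, 30, 27, 27, 11, 21]
Pass 2: scan indices 2..5 for the minimum = 4 comparison(s); min is 11, place at index 1 -> [-1, 11, 27, 27, 30, 21]
Pass 3: scan indices 3..5 for the minimum = 3 comparison(s); min is 21, place at index 2 -> [-1, 11, 21, 27, 30, 27]
Pass 4: scan indices 4..5 for the minimum = 2 comparison(s); min is 27, place at index 3 -> [-1, 11, 21, 27, 30, 27]
Pass 5: scan indices 5..5 for the minimum = 1 comparison(s); min is 27, place at index 4 -> [-1, 11, 21, 27, 27, 30]
Selection sort always scans the whole unsorted suffix, so the count is (n-1) + (n-2) + ... + 1 = n(n-1)/2 = 6*5/2 = 15 regardless of the input order.
Total comparisons: 5 + 4 + 3 + 2 + 1 = 15


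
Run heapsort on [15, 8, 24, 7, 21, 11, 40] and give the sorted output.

Build heap: [40, 21, 24, 7, 8, 11, 15]
Extract 40: [24, 21, 15, 7, 8, 11, 40]
Extract 24: [21, 11, 15, 7, 8, 24, 40]
Extract 21: [15, 11, 8, 7, 21, 24, 40]
Extract 15: [11, 7, 8, 15, 21, 24, 40]
Extract 11: [8, 7, 11, 15, 21, 24, 40]
Extract 8: [7, 8, 11, 15, 21, 24, 40]


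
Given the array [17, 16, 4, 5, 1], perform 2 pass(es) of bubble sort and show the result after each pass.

After pass 1: [16, 4, 5, 1, 17] (4 swaps)
After pass 2: [4, 5, 1, 16, 17] (3 swaps)
Total swaps: 7


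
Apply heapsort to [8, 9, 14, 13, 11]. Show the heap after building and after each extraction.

Build heap: [14, 13, 8, 9, 11]
Extract 14: [13, 11, 8, 9, 14]
Extract 13: [11, 9, 8, 13, 14]
Extract 11: [9, 8, 11, 13, 14]
Extract 9: [8, 9, 11, 13, 14]


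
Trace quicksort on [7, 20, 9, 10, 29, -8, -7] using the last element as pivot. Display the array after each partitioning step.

Partition 1: pivot=-7 at index 1 -> [-8, -7, 9, 10, 29, 7, 20]
Partition 2: pivot=20 at index 5 -> [-8, -7, 9, 10, 7, 20, 29]
Partition 3: pivot=7 at index 2 -> [-8, -7, 7, 10, 9, 20, 29]
Partition 4: pivot=9 at index 3 -> [-8, -7, 7, 9, 10, 20, 29]


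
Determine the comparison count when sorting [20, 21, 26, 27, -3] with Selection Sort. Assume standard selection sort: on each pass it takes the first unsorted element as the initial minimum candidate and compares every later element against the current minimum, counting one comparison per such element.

Pass 1: scan indices 1..4 for the minimum = 4 comparison(s); min is -3, place at index 0 -> [-3, 21, 26, 27, 20]
Pass 2: scan indices 2..4 for the minimum = 3 comparison(s); min is 20, place at index 1 -> [-3, 20, 26, 27, 21]
Pass 3: scan indices 3..4 for the minimum = 2 comparison(s); min is 21, place at index 2 -> [-3, 20, 21, 27, 26]
Pass 4: scan indices 4..4 for the minimum = 1 comparison(s); min is 26, place at index 3 -> [-3, 20, 21, 26, 27]
Selection sort always scans the whole unsorted suffix, so the count is (n-1) + (n-2) + ... + 1 = n(n-1)/2 = 5*4/2 = 10 regardless of the input order.
Total comparisons: 4 + 3 + 2 + 1 = 10


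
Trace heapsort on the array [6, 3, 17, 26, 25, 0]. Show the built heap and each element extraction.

Build heap: [26, 25, 17, 3, 6, 0]
Extract 26: [25, 6, 17, 3, 0, 26]
Extract 25: [17, 6, 0, 3, 25, 26]
Extract 17: [6, 3, 0, 17, 25, 26]
Extract 6: [3, 0, 6, 17, 25, 26]
Extract 3: [0, 3, 6, 17, 25, 26]


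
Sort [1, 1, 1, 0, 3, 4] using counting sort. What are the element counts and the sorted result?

Count array: [1, 3, 0, 1, 1]
(count[i] = number of elements equal to i)
Cumulative count: [1, 4, 4, 5, 6]
Sorted: [0, 1, 1, 1, 3, 4]


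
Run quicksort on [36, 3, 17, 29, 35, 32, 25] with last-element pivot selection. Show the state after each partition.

Partition 1: pivot=25 at index 2 -> [3, 17, 25, 29, 35, 32, 36]
Partition 2: pivot=17 at index 1 -> [3, 17, 25, 29, 35, 32, 36]
Partition 3: pivot=36 at index 6 -> [3, 17, 25, 29, 35, 32, 36]
Partition 4: pivot=32 at index 4 -> [3, 17, 25, 29, 32, 35, 36]


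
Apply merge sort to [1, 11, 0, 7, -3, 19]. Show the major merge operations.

Divide and conquer:
  Merge [11] + [0] -> [0, 11]
  Merge [1] + [0, 11] -> [0, 1, 11]
  Merge [-3] + [19] -> [-3, 19]
  Merge [7] + [-3, 19] -> [-3, 7, 19]
  Merge [0, 1, 11] + [-3, 7, 19] -> [-3, 0, 1, 7, 11, 19]


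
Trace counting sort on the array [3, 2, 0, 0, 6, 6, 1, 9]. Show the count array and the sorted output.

Count array: [2, 1, 1, 1, 0, 0, 2, 0, 0, 1]
(count[i] = number of elements equal to i)
Cumulative count: [2, 3, 4, 5, 5, 5, 7, 7, 7, 8]
Sorted: [0, 0, 1, 2, 3, 6, 6, 9]


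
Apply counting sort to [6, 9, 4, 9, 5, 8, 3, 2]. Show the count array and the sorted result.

Count array: [0, 0, 1, 1, 1, 1, 1, 0, 1, 2]
(count[i] = number of elements equal to i)
Cumulative count: [0, 0, 1, 2, 3, 4, 5, 5, 6, 8]
Sorted: [2, 3, 4, 5, 6, 8, 9, 9]


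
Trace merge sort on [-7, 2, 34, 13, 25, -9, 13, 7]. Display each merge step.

Divide and conquer:
  Merge [-7] + [2] -> [-7, 2]
  Merge [34] + [13] -> [13, 34]
  Merge [-7, 2] + [13, 34] -> [-7, 2, 13, 34]
  Merge [25] + [-9] -> [-9, 25]
  Merge [13] + [7] -> [7, 13]
  Merge [-9, 25] + [7, 13] -> [-9, 7, 13, 25]
  Merge [-7, 2, 13, 34] + [-9, 7, 13, 25] -> [-9, -7, 2, 7, 13, 13, 25, 34]


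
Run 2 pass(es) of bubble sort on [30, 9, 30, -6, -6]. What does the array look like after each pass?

After pass 1: [9, 30, -6, -6, 30] (3 swaps)
After pass 2: [9, -6, -6, 30, 30] (2 swaps)
Total swaps: 5


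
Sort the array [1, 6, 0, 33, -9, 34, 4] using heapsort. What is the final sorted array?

Build heap: [34, 33, 4, 6, -9, 0, 1]
Extract 34: [33, 6, 4, 1, -9, 0, 34]
Extract 33: [6, 1, 4, 0, -9, 33, 34]
Extract 6: [4, 1, -9, 0, 6, 33, 34]
Extract 4: [1, 0, -9, 4, 6, 33, 34]
Extract 1: [0, -9, 1, 4, 6, 33, 34]
Extract 0: [-9, 0, 1, 4, 6, 33, 34]


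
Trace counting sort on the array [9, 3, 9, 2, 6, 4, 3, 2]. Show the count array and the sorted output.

Count array: [0, 0, 2, 2, 1, 0, 1, 0, 0, 2]
(count[i] = number of elements equal to i)
Cumulative count: [0, 0, 2, 4, 5, 5, 6, 6, 6, 8]
Sorted: [2, 2, 3, 3, 4, 6, 9, 9]


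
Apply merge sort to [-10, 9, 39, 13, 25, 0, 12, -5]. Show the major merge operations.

Divide and conquer:
  Merge [-10] + [9] -> [-10, 9]
  Merge [39] + [13] -> [13, 39]
  Merge [-10, 9] + [13, 39] -> [-10, 9, 13, 39]
  Merge [25] + [0] -> [0, 25]
  Merge [12] + [-5] -> [-5, 12]
  Merge [0, 25] + [-5, 12] -> [-5, 0, 12, 25]
  Merge [-10, 9, 13, 39] + [-5, 0, 12, 25] -> [-10, -5, 0, 9, 12, 13, 25, 39]


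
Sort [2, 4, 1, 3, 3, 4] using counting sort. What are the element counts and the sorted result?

Count array: [0, 1, 1, 2, 2]
(count[i] = number of elements equal to i)
Cumulative count: [0, 1, 2, 4, 6]
Sorted: [1, 2, 3, 3, 4, 4]


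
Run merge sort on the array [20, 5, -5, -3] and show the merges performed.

Divide and conquer:
  Merge [20] + [5] -> [5, 20]
  Merge [-5] + [-3] -> [-5, -3]
  Merge [5, 20] + [-5, -3] -> [-5, -3, 5, 20]


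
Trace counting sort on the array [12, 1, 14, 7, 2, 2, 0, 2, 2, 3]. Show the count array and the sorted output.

Count array: [1, 1, 4, 1, 0, 0, 0, 1, 0, 0, 0, 0, 1, 0, 1]
(count[i] = number of elements equal to i)
Cumulative count: [1, 2, 6, 7, 7, 7, 7, 8, 8, 8, 8, 8, 9, 9, 10]
Sorted: [0, 1, 2, 2, 2, 2, 3, 7, 12, 14]


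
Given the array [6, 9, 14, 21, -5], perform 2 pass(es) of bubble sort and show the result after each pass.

After pass 1: [6, 9, 14, -5, 21] (1 swaps)
After pass 2: [6, 9, -5, 14, 21] (1 swaps)
Total swaps: 2


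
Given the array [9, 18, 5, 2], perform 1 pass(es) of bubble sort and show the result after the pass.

After pass 1: [9, 5, 2, 18] (2 swaps)
Total swaps: 2


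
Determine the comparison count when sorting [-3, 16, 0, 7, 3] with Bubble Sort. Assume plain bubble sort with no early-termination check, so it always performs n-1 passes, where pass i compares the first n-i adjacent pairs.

Pass 1: compare adjacent pairs (0,1)..(3,4) = 4 comparison(s), 3 swap(s) -> [-3, 0, 7, 3, 16]
Pass 2: compare adjacent pairs (0,1)..(2,3) = 3 comparison(s), 1 swap(s) -> [-3, 0, 3, 7, 16]
Pass 3: compare adjacent pairs (0,1)..(1,2) = 2 comparison(s), 0 swap(s) -> [-3, 0, 3, 7, 16]
Pass 4: compare adjacent pairs (0,1)..(0,1) = 1 comparison(s), 0 swap(s) -> [-3, 0, 3, 7, 16]
Total comparisons: 4 + 3 + 2 + 1 = 10


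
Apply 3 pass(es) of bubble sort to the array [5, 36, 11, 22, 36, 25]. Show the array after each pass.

After pass 1: [5, 11, 22, 36, 25, 36] (3 swaps)
After pass 2: [5, 11, 22, 25, 36, 36] (1 swaps)
After pass 3: [5, 11, 22, 25, 36, 36] (0 swaps)
Total swaps: 4


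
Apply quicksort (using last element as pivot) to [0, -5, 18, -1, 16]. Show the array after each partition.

Partition 1: pivot=16 at index 3 -> [0, -5, -1, 16, 18]
Partition 2: pivot=-1 at index 1 -> [-5, -1, 0, 16, 18]


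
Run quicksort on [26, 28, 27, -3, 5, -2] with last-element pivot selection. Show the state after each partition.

Partition 1: pivot=-2 at index 1 -> [-3, -2, 27, 26, 5, 28]
Partition 2: pivot=28 at index 5 -> [-3, -2, 27, 26, 5, 28]
Partition 3: pivot=5 at index 2 -> [-3, -2, 5, 26, 27, 28]
Partition 4: pivot=27 at index 4 -> [-3, -2, 5, 26, 27, 28]


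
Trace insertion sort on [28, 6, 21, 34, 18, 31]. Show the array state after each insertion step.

First element 28 is already 'sorted'
Insert 6: shifted 1 elements -> [6, 28, 21, 34, 18, 31]
Insert 21: shifted 1 elements -> [6, 21, 28, 34, 18, 31]
Insert 34: shifted 0 elements -> [6, 21, 28, 34, 18, 31]
Insert 18: shifted 3 elements -> [6, 18, 21, 28, 34, 31]
Insert 31: shifted 1 elements -> [6, 18, 21, 28, 31, 34]


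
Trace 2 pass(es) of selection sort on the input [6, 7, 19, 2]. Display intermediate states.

Pass 1: Select minimum 2 at index 3, swap -> [2, 7, 19, 6]
Pass 2: Select minimum 6 at index 3, swap -> [2, 6, 19, 7]


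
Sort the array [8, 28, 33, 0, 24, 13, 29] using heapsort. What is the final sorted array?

Build heap: [33, 28, 29, 0, 24, 13, 8]
Extract 33: [29, 28, 13, 0, 24, 8, 33]
Extract 29: [28, 24, 13, 0, 8, 29, 33]
Extract 28: [24, 8, 13, 0, 28, 29, 33]
Extract 24: [13, 8, 0, 24, 28, 29, 33]
Extract 13: [8, 0, 13, 24, 28, 29, 33]
Extract 8: [0, 8, 13, 24, 28, 29, 33]


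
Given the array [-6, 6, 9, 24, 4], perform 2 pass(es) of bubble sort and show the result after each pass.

After pass 1: [-6, 6, 9, 4, 24] (1 swaps)
After pass 2: [-6, 6, 4, 9, 24] (1 swaps)
Total swaps: 2


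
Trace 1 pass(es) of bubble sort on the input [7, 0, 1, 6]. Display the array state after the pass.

After pass 1: [0, 1, 6, 7] (3 swaps)
Total swaps: 3


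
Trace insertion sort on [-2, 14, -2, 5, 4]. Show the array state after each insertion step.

First element -2 is already 'sorted'
Insert 14: shifted 0 elements -> [-2, 14, -2, 5, 4]
Insert -2: shifted 1 elements -> [-2, -2, 14, 5, 4]
Insert 5: shifted 1 elements -> [-2, -2, 5, 14, 4]
Insert 4: shifted 2 elements -> [-2, -2, 4, 5, 14]


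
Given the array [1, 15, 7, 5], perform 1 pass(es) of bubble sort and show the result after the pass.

After pass 1: [1, 7, 5, 15] (2 swaps)
Total swaps: 2


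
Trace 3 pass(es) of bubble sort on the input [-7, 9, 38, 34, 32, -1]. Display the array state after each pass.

After pass 1: [-7, 9, 34, 32, -1, 38] (3 swaps)
After pass 2: [-7, 9, 32, -1, 34, 38] (2 swaps)
After pass 3: [-7, 9, -1, 32, 34, 38] (1 swaps)
Total swaps: 6


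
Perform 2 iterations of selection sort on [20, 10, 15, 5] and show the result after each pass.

Pass 1: Select minimum 5 at index 3, swap -> [5, 10, 15, 20]
Pass 2: Select minimum 10 at index 1, swap -> [5, 10, 15, 20]


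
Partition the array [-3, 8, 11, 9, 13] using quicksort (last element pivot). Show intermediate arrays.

Partition 1: pivot=13 at index 4 -> [-3, 8, 11, 9, 13]
Partition 2: pivot=9 at index 2 -> [-3, 8, 9, 11, 13]
Partition 3: pivot=8 at index 1 -> [-3, 8, 9, 11, 13]


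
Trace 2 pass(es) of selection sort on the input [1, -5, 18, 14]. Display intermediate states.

Pass 1: Select minimum -5 at index 1, swap -> [-5, 1, 18, 14]
Pass 2: Select minimum 1 at index 1, swap -> [-5, 1, 18, 14]


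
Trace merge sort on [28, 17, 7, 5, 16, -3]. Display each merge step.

Divide and conquer:
  Merge [17] + [7] -> [7, 17]
  Merge [28] + [7, 17] -> [7, 17, 28]
  Merge [16] + [-3] -> [-3, 16]
  Merge [5] + [-3, 16] -> [-3, 5, 16]
  Merge [7, 17, 28] + [-3, 5, 16] -> [-3, 5, 7, 16, 17, 28]


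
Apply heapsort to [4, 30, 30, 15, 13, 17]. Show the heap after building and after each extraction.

Build heap: [30, 15, 30, 4, 13, 17]
Extract 30: [30, 15, 17, 4, 13, 30]
Extract 30: [17, 15, 13, 4, 30, 30]
Extract 17: [15, 4, 13, 17, 30, 30]
Extract 15: [13, 4, 15, 17, 30, 30]
Extract 13: [4, 13, 15, 17, 30, 30]


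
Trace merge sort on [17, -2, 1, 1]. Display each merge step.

Divide and conquer:
  Merge [17] + [-2] -> [-2, 17]
  Merge [1] + [1] -> [1, 1]
  Merge [-2, 17] + [1, 1] -> [-2, 1, 1, 17]


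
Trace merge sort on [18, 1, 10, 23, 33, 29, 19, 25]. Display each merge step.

Divide and conquer:
  Merge [18] + [1] -> [1, 18]
  Merge [10] + [23] -> [10, 23]
  Merge [1, 18] + [10, 23] -> [1, 10, 18, 23]
  Merge [33] + [29] -> [29, 33]
  Merge [19] + [25] -> [19, 25]
  Merge [29, 33] + [19, 25] -> [19, 25, 29, 33]
  Merge [1, 10, 18, 23] + [19, 25, 29, 33] -> [1, 10, 18, 19, 23, 25, 29, 33]


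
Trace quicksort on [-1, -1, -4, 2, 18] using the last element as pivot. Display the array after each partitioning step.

Partition 1: pivot=18 at index 4 -> [-1, -1, -4, 2, 18]
Partition 2: pivot=2 at index 3 -> [-1, -1, -4, 2, 18]
Partition 3: pivot=-4 at index 0 -> [-4, -1, -1, 2, 18]
Partition 4: pivot=-1 at index 2 -> [-4, -1, -1, 2, 18]


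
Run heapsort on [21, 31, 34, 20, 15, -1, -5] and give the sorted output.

Build heap: [34, 31, 21, 20, 15, -1, -5]
Extract 34: [31, 20, 21, -5, 15, -1, 34]
Extract 31: [21, 20, -1, -5, 15, 31, 34]
Extract 21: [20, 15, -1, -5, 21, 31, 34]
Extract 20: [15, -5, -1, 20, 21, 31, 34]
Extract 15: [-1, -5, 15, 20, 21, 31, 34]
Extract -1: [-5, -1, 15, 20, 21, 31, 34]


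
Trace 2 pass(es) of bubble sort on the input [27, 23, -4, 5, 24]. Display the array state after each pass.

After pass 1: [23, -4, 5, 24, 27] (4 swaps)
After pass 2: [-4, 5, 23, 24, 27] (2 swaps)
Total swaps: 6


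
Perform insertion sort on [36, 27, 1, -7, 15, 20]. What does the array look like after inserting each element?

First element 36 is already 'sorted'
Insert 27: shifted 1 elements -> [27, 36, 1, -7, 15, 20]
Insert 1: shifted 2 elements -> [1, 27, 36, -7, 15, 20]
Insert -7: shifted 3 elements -> [-7, 1, 27, 36, 15, 20]
Insert 15: shifted 2 elements -> [-7, 1, 15, 27, 36, 20]
Insert 20: shifted 2 elements -> [-7, 1, 15, 20, 27, 36]


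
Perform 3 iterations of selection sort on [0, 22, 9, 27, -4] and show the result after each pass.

Pass 1: Select minimum -4 at index 4, swap -> [-4, 22, 9, 27, 0]
Pass 2: Select minimum 0 at index 4, swap -> [-4, 0, 9, 27, 22]
Pass 3: Select minimum 9 at index 2, swap -> [-4, 0, 9, 27, 22]


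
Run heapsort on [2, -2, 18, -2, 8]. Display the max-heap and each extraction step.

Build heap: [18, 8, 2, -2, -2]
Extract 18: [8, -2, 2, -2, 18]
Extract 8: [2, -2, -2, 8, 18]
Extract 2: [-2, -2, 2, 8, 18]
Extract -2: [-2, -2, 2, 8, 18]


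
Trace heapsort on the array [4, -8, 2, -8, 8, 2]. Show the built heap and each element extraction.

Build heap: [8, 4, 2, -8, -8, 2]
Extract 8: [4, 2, 2, -8, -8, 8]
Extract 4: [2, -8, 2, -8, 4, 8]
Extract 2: [2, -8, -8, 2, 4, 8]
Extract 2: [-8, -8, 2, 2, 4, 8]
Extract -8: [-8, -8, 2, 2, 4, 8]


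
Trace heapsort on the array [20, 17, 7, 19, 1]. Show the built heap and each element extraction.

Build heap: [20, 19, 7, 17, 1]
Extract 20: [19, 17, 7, 1, 20]
Extract 19: [17, 1, 7, 19, 20]
Extract 17: [7, 1, 17, 19, 20]
Extract 7: [1, 7, 17, 19, 20]


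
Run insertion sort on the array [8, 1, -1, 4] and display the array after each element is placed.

First element 8 is already 'sorted'
Insert 1: shifted 1 elements -> [1, 8, -1, 4]
Insert -1: shifted 2 elements -> [-1, 1, 8, 4]
Insert 4: shifted 1 elements -> [-1, 1, 4, 8]


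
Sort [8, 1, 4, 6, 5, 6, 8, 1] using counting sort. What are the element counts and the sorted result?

Count array: [0, 2, 0, 0, 1, 1, 2, 0, 2]
(count[i] = number of elements equal to i)
Cumulative count: [0, 2, 2, 2, 3, 4, 6, 6, 8]
Sorted: [1, 1, 4, 5, 6, 6, 8, 8]


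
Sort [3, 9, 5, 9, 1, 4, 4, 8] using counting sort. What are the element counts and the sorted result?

Count array: [0, 1, 0, 1, 2, 1, 0, 0, 1, 2]
(count[i] = number of elements equal to i)
Cumulative count: [0, 1, 1, 2, 4, 5, 5, 5, 6, 8]
Sorted: [1, 3, 4, 4, 5, 8, 9, 9]


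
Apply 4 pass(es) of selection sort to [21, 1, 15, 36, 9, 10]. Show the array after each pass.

Pass 1: Select minimum 1 at index 1, swap -> [1, 21, 15, 36, 9, 10]
Pass 2: Select minimum 9 at index 4, swap -> [1, 9, 15, 36, 21, 10]
Pass 3: Select minimum 10 at index 5, swap -> [1, 9, 10, 36, 21, 15]
Pass 4: Select minimum 15 at index 5, swap -> [1, 9, 10, 15, 21, 36]


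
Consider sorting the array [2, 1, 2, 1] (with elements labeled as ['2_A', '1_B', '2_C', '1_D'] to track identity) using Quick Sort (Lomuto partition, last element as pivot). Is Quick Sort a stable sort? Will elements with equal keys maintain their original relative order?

Trace Quick Sort on the labeled array (the key is the number; the letter only tracks identity):
  Partition indices 0..3 around pivot 1_D -> [1_B, 1_D, 2_C, 2_A]
  Partition indices 2..3 around pivot 2_A -> [1_B, 1_D, 2_C, 2_A]
Final order: [1_B, 1_D, 2_C, 2_A]
Equal keys:
  value 1: originally 1_B, 1_D; after sorting 1_B, 1_D -> order preserved
  value 2: originally 2_A, 2_C; after sorting 2_C, 2_A -> order changed
Equal keys were reordered, so Quick Sort is not stable: partition swaps elements across long distances and can reorder equal keys. (One such input is enough; an unstable sort may happen to preserve order on other inputs, but it gives no guarantee.)
Answer: Not stable


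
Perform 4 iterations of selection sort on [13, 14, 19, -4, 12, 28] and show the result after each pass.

Pass 1: Select minimum -4 at index 3, swap -> [-4, 14, 19, 13, 12, 28]
Pass 2: Select minimum 12 at index 4, swap -> [-4, 12, 19, 13, 14, 28]
Pass 3: Select minimum 13 at index 3, swap -> [-4, 12, 13, 19, 14, 28]
Pass 4: Select minimum 14 at index 4, swap -> [-4, 12, 13, 14, 19, 28]


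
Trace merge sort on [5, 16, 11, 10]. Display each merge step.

Divide and conquer:
  Merge [5] + [16] -> [5, 16]
  Merge [11] + [10] -> [10, 11]
  Merge [5, 16] + [10, 11] -> [5, 10, 11, 16]


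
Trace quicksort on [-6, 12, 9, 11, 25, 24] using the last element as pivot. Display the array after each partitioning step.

Partition 1: pivot=24 at index 4 -> [-6, 12, 9, 11, 24, 25]
Partition 2: pivot=11 at index 2 -> [-6, 9, 11, 12, 24, 25]
Partition 3: pivot=9 at index 1 -> [-6, 9, 11, 12, 24, 25]


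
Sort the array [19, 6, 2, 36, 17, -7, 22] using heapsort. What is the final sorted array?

Build heap: [36, 19, 22, 6, 17, -7, 2]
Extract 36: [22, 19, 2, 6, 17, -7, 36]
Extract 22: [19, 17, 2, 6, -7, 22, 36]
Extract 19: [17, 6, 2, -7, 19, 22, 36]
Extract 17: [6, -7, 2, 17, 19, 22, 36]
Extract 6: [2, -7, 6, 17, 19, 22, 36]
Extract 2: [-7, 2, 6, 17, 19, 22, 36]


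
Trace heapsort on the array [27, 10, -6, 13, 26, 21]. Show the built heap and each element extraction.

Build heap: [27, 26, 21, 13, 10, -6]
Extract 27: [26, 13, 21, -6, 10, 27]
Extract 26: [21, 13, 10, -6, 26, 27]
Extract 21: [13, -6, 10, 21, 26, 27]
Extract 13: [10, -6, 13, 21, 26, 27]
Extract 10: [-6, 10, 13, 21, 26, 27]


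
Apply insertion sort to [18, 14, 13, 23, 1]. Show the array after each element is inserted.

First element 18 is already 'sorted'
Insert 14: shifted 1 elements -> [14, 18, 13, 23, 1]
Insert 13: shifted 2 elements -> [13, 14, 18, 23, 1]
Insert 23: shifted 0 elements -> [13, 14, 18, 23, 1]
Insert 1: shifted 4 elements -> [1, 13, 14, 18, 23]


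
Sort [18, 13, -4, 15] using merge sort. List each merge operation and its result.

Divide and conquer:
  Merge [18] + [13] -> [13, 18]
  Merge [-4] + [15] -> [-4, 15]
  Merge [13, 18] + [-4, 15] -> [-4, 13, 15, 18]


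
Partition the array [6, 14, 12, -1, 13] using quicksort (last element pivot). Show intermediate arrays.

Partition 1: pivot=13 at index 3 -> [6, 12, -1, 13, 14]
Partition 2: pivot=-1 at index 0 -> [-1, 12, 6, 13, 14]
Partition 3: pivot=6 at index 1 -> [-1, 6, 12, 13, 14]


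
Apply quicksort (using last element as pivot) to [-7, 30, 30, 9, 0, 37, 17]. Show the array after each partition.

Partition 1: pivot=17 at index 3 -> [-7, 9, 0, 17, 30, 37, 30]
Partition 2: pivot=0 at index 1 -> [-7, 0, 9, 17, 30, 37, 30]
Partition 3: pivot=30 at index 5 -> [-7, 0, 9, 17, 30, 30, 37]


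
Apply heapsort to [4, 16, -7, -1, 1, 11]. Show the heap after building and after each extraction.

Build heap: [16, 4, 11, -1, 1, -7]
Extract 16: [11, 4, -7, -1, 1, 16]
Extract 11: [4, 1, -7, -1, 11, 16]
Extract 4: [1, -1, -7, 4, 11, 16]
Extract 1: [-1, -7, 1, 4, 11, 16]
Extract -1: [-7, -1, 1, 4, 11, 16]


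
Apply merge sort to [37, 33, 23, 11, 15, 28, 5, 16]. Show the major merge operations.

Divide and conquer:
  Merge [37] + [33] -> [33, 37]
  Merge [23] + [11] -> [11, 23]
  Merge [33, 37] + [11, 23] -> [11, 23, 33, 37]
  Merge [15] + [28] -> [15, 28]
  Merge [5] + [16] -> [5, 16]
  Merge [15, 28] + [5, 16] -> [5, 15, 16, 28]
  Merge [11, 23, 33, 37] + [5, 15, 16, 28] -> [5, 11, 15, 16, 23, 28, 33, 37]


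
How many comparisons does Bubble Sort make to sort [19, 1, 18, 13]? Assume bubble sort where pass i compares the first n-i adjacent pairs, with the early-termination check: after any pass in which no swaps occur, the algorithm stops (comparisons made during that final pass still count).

Pass 1: compare adjacent pairs (0,1)..(2,3) = 3 comparison(s), 3 swap(s) -> [1, 18, 13, 19]
Pass 2: compare adjacent pairs (0,1)..(1,2) = 2 comparison(s), 1 swap(s) -> [1, 13, 18, 19]
Pass 3: compare adjacent pairs (0,1)..(0,1) = 1 comparison(s), 0 swap(s) -> [1, 13, 18, 19]
No swaps in this pass, so bubble sort stops here.
Total comparisons: 3 + 2 + 1 = 6


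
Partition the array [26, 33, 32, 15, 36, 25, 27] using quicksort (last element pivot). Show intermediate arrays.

Partition 1: pivot=27 at index 3 -> [26, 15, 25, 27, 36, 32, 33]
Partition 2: pivot=25 at index 1 -> [15, 25, 26, 27, 36, 32, 33]
Partition 3: pivot=33 at index 5 -> [15, 25, 26, 27, 32, 33, 36]


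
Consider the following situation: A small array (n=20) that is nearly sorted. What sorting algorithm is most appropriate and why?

Best choice: Insertion sort
Reason: Insertion sort is O(n) for nearly sorted arrays and has low overhead


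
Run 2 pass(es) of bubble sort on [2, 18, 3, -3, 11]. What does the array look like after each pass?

After pass 1: [2, 3, -3, 11, 18] (3 swaps)
After pass 2: [2, -3, 3, 11, 18] (1 swaps)
Total swaps: 4


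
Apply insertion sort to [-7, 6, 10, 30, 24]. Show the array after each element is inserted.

First element -7 is already 'sorted'
Insert 6: shifted 0 elements -> [-7, 6, 10, 30, 24]
Insert 10: shifted 0 elements -> [-7, 6, 10, 30, 24]
Insert 30: shifted 0 elements -> [-7, 6, 10, 30, 24]
Insert 24: shifted 1 elements -> [-7, 6, 10, 24, 30]


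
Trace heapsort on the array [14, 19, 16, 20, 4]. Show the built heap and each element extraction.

Build heap: [20, 19, 16, 14, 4]
Extract 20: [19, 14, 16, 4, 20]
Extract 19: [16, 14, 4, 19, 20]
Extract 16: [14, 4, 16, 19, 20]
Extract 14: [4, 14, 16, 19, 20]


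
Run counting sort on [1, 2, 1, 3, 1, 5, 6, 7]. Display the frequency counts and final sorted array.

Count array: [0, 3, 1, 1, 0, 1, 1, 1]
(count[i] = number of elements equal to i)
Cumulative count: [0, 3, 4, 5, 5, 6, 7, 8]
Sorted: [1, 1, 1, 2, 3, 5, 6, 7]


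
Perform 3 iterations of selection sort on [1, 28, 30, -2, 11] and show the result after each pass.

Pass 1: Select minimum -2 at index 3, swap -> [-2, 28, 30, 1, 11]
Pass 2: Select minimum 1 at index 3, swap -> [-2, 1, 30, 28, 11]
Pass 3: Select minimum 11 at index 4, swap -> [-2, 1, 11, 28, 30]


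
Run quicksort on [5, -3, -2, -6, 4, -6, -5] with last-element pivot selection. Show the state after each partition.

Partition 1: pivot=-5 at index 2 -> [-6, -6, -5, 5, 4, -3, -2]
Partition 2: pivot=-6 at index 1 -> [-6, -6, -5, 5, 4, -3, -2]
Partition 3: pivot=-2 at index 4 -> [-6, -6, -5, -3, -2, 5, 4]
Partition 4: pivot=4 at index 5 -> [-6, -6, -5, -3, -2, 4, 5]


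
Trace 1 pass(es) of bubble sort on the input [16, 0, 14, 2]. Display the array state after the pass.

After pass 1: [0, 14, 2, 16] (3 swaps)
Total swaps: 3


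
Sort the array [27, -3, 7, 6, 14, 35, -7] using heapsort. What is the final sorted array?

Build heap: [35, 14, 27, 6, -3, 7, -7]
Extract 35: [27, 14, 7, 6, -3, -7, 35]
Extract 27: [14, 6, 7, -7, -3, 27, 35]
Extract 14: [7, 6, -3, -7, 14, 27, 35]
Extract 7: [6, -7, -3, 7, 14, 27, 35]
Extract 6: [-3, -7, 6, 7, 14, 27, 35]
Extract -3: [-7, -3, 6, 7, 14, 27, 35]


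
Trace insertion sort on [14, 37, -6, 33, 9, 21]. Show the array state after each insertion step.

First element 14 is already 'sorted'
Insert 37: shifted 0 elements -> [14, 37, -6, 33, 9, 21]
Insert -6: shifted 2 elements -> [-6, 14, 37, 33, 9, 21]
Insert 33: shifted 1 elements -> [-6, 14, 33, 37, 9, 21]
Insert 9: shifted 3 elements -> [-6, 9, 14, 33, 37, 21]
Insert 21: shifted 2 elements -> [-6, 9, 14, 21, 33, 37]


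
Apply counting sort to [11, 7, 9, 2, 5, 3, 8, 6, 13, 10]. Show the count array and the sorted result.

Count array: [0, 0, 1, 1, 0, 1, 1, 1, 1, 1, 1, 1, 0, 1]
(count[i] = number of elements equal to i)
Cumulative count: [0, 0, 1, 2, 2, 3, 4, 5, 6, 7, 8, 9, 9, 10]
Sorted: [2, 3, 5, 6, 7, 8, 9, 10, 11, 13]


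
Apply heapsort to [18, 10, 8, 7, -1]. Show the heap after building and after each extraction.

Build heap: [18, 10, 8, 7, -1]
Extract 18: [10, 7, 8, -1, 18]
Extract 10: [8, 7, -1, 10, 18]
Extract 8: [7, -1, 8, 10, 18]
Extract 7: [-1, 7, 8, 10, 18]


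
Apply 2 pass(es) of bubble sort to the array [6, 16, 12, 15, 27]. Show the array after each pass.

After pass 1: [6, 12, 15, 16, 27] (2 swaps)
After pass 2: [6, 12, 15, 16, 27] (0 swaps)
Total swaps: 2


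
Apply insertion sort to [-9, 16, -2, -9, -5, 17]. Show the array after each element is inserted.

First element -9 is already 'sorted'
Insert 16: shifted 0 elements -> [-9, 16, -2, -9, -5, 17]
Insert -2: shifted 1 elements -> [-9, -2, 16, -9, -5, 17]
Insert -9: shifted 2 elements -> [-9, -9, -2, 16, -5, 17]
Insert -5: shifted 2 elements -> [-9, -9, -5, -2, 16, 17]
Insert 17: shifted 0 elements -> [-9, -9, -5, -2, 16, 17]


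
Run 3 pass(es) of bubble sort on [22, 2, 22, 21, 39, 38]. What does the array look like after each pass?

After pass 1: [2, 22, 21, 22, 38, 39] (3 swaps)
After pass 2: [2, 21, 22, 22, 38, 39] (1 swaps)
After pass 3: [2, 21, 22, 22, 38, 39] (0 swaps)
Total swaps: 4


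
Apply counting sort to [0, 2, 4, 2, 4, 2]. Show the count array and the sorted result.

Count array: [1, 0, 3, 0, 2]
(count[i] = number of elements equal to i)
Cumulative count: [1, 1, 4, 4, 6]
Sorted: [0, 2, 2, 2, 4, 4]


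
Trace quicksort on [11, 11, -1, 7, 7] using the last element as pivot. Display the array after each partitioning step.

Partition 1: pivot=7 at index 2 -> [-1, 7, 7, 11, 11]
Partition 2: pivot=7 at index 1 -> [-1, 7, 7, 11, 11]
Partition 3: pivot=11 at index 4 -> [-1, 7, 7, 11, 11]


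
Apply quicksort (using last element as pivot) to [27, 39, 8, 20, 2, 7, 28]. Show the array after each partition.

Partition 1: pivot=28 at index 5 -> [27, 8, 20, 2, 7, 28, 39]
Partition 2: pivot=7 at index 1 -> [2, 7, 20, 27, 8, 28, 39]
Partition 3: pivot=8 at index 2 -> [2, 7, 8, 27, 20, 28, 39]
Partition 4: pivot=20 at index 3 -> [2, 7, 8, 20, 27, 28, 39]


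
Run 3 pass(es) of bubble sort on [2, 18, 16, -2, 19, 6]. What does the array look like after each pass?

After pass 1: [2, 16, -2, 18, 6, 19] (3 swaps)
After pass 2: [2, -2, 16, 6, 18, 19] (2 swaps)
After pass 3: [-2, 2, 6, 16, 18, 19] (2 swaps)
Total swaps: 7


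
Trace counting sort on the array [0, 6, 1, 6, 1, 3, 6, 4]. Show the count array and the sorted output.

Count array: [1, 2, 0, 1, 1, 0, 3]
(count[i] = number of elements equal to i)
Cumulative count: [1, 3, 3, 4, 5, 5, 8]
Sorted: [0, 1, 1, 3, 4, 6, 6, 6]


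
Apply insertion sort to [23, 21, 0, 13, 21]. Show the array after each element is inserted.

First element 23 is already 'sorted'
Insert 21: shifted 1 elements -> [21, 23, 0, 13, 21]
Insert 0: shifted 2 elements -> [0, 21, 23, 13, 21]
Insert 13: shifted 2 elements -> [0, 13, 21, 23, 21]
Insert 21: shifted 1 elements -> [0, 13, 21, 21, 23]


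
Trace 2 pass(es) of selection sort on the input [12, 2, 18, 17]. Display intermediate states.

Pass 1: Select minimum 2 at index 1, swap -> [2, 12, 18, 17]
Pass 2: Select minimum 12 at index 1, swap -> [2, 12, 18, 17]


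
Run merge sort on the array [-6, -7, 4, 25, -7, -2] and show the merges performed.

Divide and conquer:
  Merge [-7] + [4] -> [-7, 4]
  Merge [-6] + [-7, 4] -> [-7, -6, 4]
  Merge [-7] + [-2] -> [-7, -2]
  Merge [25] + [-7, -2] -> [-7, -2, 25]
  Merge [-7, -6, 4] + [-7, -2, 25] -> [-7, -7, -6, -2, 4, 25]


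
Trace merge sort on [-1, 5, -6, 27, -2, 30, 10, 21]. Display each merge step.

Divide and conquer:
  Merge [-1] + [5] -> [-1, 5]
  Merge [-6] + [27] -> [-6, 27]
  Merge [-1, 5] + [-6, 27] -> [-6, -1, 5, 27]
  Merge [-2] + [30] -> [-2, 30]
  Merge [10] + [21] -> [10, 21]
  Merge [-2, 30] + [10, 21] -> [-2, 10, 21, 30]
  Merge [-6, -1, 5, 27] + [-2, 10, 21, 30] -> [-6, -2, -1, 5, 10, 21, 27, 30]


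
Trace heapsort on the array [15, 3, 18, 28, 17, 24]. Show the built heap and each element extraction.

Build heap: [28, 17, 24, 3, 15, 18]
Extract 28: [24, 17, 18, 3, 15, 28]
Extract 24: [18, 17, 15, 3, 24, 28]
Extract 18: [17, 3, 15, 18, 24, 28]
Extract 17: [15, 3, 17, 18, 24, 28]
Extract 15: [3, 15, 17, 18, 24, 28]


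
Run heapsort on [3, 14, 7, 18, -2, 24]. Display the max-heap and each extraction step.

Build heap: [24, 18, 7, 14, -2, 3]
Extract 24: [18, 14, 7, 3, -2, 24]
Extract 18: [14, 3, 7, -2, 18, 24]
Extract 14: [7, 3, -2, 14, 18, 24]
Extract 7: [3, -2, 7, 14, 18, 24]
Extract 3: [-2, 3, 7, 14, 18, 24]


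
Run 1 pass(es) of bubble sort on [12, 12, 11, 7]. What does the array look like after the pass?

After pass 1: [12, 11, 7, 12] (2 swaps)
Total swaps: 2


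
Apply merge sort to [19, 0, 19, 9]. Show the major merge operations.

Divide and conquer:
  Merge [19] + [0] -> [0, 19]
  Merge [19] + [9] -> [9, 19]
  Merge [0, 19] + [9, 19] -> [0, 9, 19, 19]


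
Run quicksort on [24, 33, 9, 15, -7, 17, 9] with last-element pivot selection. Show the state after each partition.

Partition 1: pivot=9 at index 2 -> [9, -7, 9, 15, 33, 17, 24]
Partition 2: pivot=-7 at index 0 -> [-7, 9, 9, 15, 33, 17, 24]
Partition 3: pivot=24 at index 5 -> [-7, 9, 9, 15, 17, 24, 33]
Partition 4: pivot=17 at index 4 -> [-7, 9, 9, 15, 17, 24, 33]


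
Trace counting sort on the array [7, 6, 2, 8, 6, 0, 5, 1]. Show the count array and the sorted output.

Count array: [1, 1, 1, 0, 0, 1, 2, 1, 1]
(count[i] = number of elements equal to i)
Cumulative count: [1, 2, 3, 3, 3, 4, 6, 7, 8]
Sorted: [0, 1, 2, 5, 6, 6, 7, 8]


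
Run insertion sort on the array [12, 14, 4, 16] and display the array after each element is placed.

First element 12 is already 'sorted'
Insert 14: shifted 0 elements -> [12, 14, 4, 16]
Insert 4: shifted 2 elements -> [4, 12, 14, 16]
Insert 16: shifted 0 elements -> [4, 12, 14, 16]


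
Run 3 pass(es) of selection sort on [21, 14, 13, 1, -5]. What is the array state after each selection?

Pass 1: Select minimum -5 at index 4, swap -> [-5, 14, 13, 1, 21]
Pass 2: Select minimum 1 at index 3, swap -> [-5, 1, 13, 14, 21]
Pass 3: Select minimum 13 at index 2, swap -> [-5, 1, 13, 14, 21]


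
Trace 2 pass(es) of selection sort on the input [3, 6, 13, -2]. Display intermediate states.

Pass 1: Select minimum -2 at index 3, swap -> [-2, 6, 13, 3]
Pass 2: Select minimum 3 at index 3, swap -> [-2, 3, 13, 6]


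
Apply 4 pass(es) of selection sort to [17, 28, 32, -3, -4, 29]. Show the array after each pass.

Pass 1: Select minimum -4 at index 4, swap -> [-4, 28, 32, -3, 17, 29]
Pass 2: Select minimum -3 at index 3, swap -> [-4, -3, 32, 28, 17, 29]
Pass 3: Select minimum 17 at index 4, swap -> [-4, -3, 17, 28, 32, 29]
Pass 4: Select minimum 28 at index 3, swap -> [-4, -3, 17, 28, 32, 29]


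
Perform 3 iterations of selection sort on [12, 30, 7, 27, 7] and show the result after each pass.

Pass 1: Select minimum 7 at index 2, swap -> [7, 30, 12, 27, 7]
Pass 2: Select minimum 7 at index 4, swap -> [7, 7, 12, 27, 30]
Pass 3: Select minimum 12 at index 2, swap -> [7, 7, 12, 27, 30]


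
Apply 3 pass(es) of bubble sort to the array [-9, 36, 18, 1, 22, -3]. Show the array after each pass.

After pass 1: [-9, 18, 1, 22, -3, 36] (4 swaps)
After pass 2: [-9, 1, 18, -3, 22, 36] (2 swaps)
After pass 3: [-9, 1, -3, 18, 22, 36] (1 swaps)
Total swaps: 7


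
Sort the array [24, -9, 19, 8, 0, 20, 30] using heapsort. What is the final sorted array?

Build heap: [30, 8, 24, -9, 0, 20, 19]
Extract 30: [24, 8, 20, -9, 0, 19, 30]
Extract 24: [20, 8, 19, -9, 0, 24, 30]
Extract 20: [19, 8, 0, -9, 20, 24, 30]
Extract 19: [8, -9, 0, 19, 20, 24, 30]
Extract 8: [0, -9, 8, 19, 20, 24, 30]
Extract 0: [-9, 0, 8, 19, 20, 24, 30]


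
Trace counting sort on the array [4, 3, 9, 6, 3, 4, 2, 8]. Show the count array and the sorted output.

Count array: [0, 0, 1, 2, 2, 0, 1, 0, 1, 1]
(count[i] = number of elements equal to i)
Cumulative count: [0, 0, 1, 3, 5, 5, 6, 6, 7, 8]
Sorted: [2, 3, 3, 4, 4, 6, 8, 9]


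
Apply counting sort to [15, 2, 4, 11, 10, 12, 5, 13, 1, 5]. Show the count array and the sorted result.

Count array: [0, 1, 1, 0, 1, 2, 0, 0, 0, 0, 1, 1, 1, 1, 0, 1]
(count[i] = number of elements equal to i)
Cumulative count: [0, 1, 2, 2, 3, 5, 5, 5, 5, 5, 6, 7, 8, 9, 9, 10]
Sorted: [1, 2, 4, 5, 5, 10, 11, 12, 13, 15]


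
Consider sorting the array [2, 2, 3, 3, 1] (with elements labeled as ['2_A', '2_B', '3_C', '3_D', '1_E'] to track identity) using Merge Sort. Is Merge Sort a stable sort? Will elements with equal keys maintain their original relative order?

Trace Merge Sort on the labeled array (the key is the number; the letter only tracks identity):
  Merge [2_A] + [2_B] -> [2_A, 2_B]
  Merge [3_D] + [1_E] -> [1_E, 3_D]
  Merge [3_C] + [1_E, 3_D] -> [1_E, 3_C, 3_D]
  Merge [2_A, 2_B] + [1_E, 3_C, 3_D] -> [1_E, 2_A, 2_B, 3_C, 3_D]
Final order: [1_E, 2_A, 2_B, 3_C, 3_D]
Equal keys:
  value 2: originally 2_A, 2_B; after sorting 2_A, 2_B -> order preserved
  value 3: originally 3_C, 3_D; after sorting 3_C, 3_D -> order preserved
All equal keys kept their original relative order. Merge Sort is stable: when the heads of the two halves are equal the merge takes from the left half first.
Answer: Stable


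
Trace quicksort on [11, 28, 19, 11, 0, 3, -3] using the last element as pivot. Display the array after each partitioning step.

Partition 1: pivot=-3 at index 0 -> [-3, 28, 19, 11, 0, 3, 11]
Partition 2: pivot=11 at index 4 -> [-3, 11, 0, 3, 11, 28, 19]
Partition 3: pivot=3 at index 2 -> [-3, 0, 3, 11, 11, 28, 19]
Partition 4: pivot=19 at index 5 -> [-3, 0, 3, 11, 11, 19, 28]


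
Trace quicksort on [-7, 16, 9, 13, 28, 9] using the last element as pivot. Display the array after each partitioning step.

Partition 1: pivot=9 at index 2 -> [-7, 9, 9, 13, 28, 16]
Partition 2: pivot=9 at index 1 -> [-7, 9, 9, 13, 28, 16]
Partition 3: pivot=16 at index 4 -> [-7, 9, 9, 13, 16, 28]


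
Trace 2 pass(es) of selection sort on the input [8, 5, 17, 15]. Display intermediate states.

Pass 1: Select minimum 5 at index 1, swap -> [5, 8, 17, 15]
Pass 2: Select minimum 8 at index 1, swap -> [5, 8, 17, 15]


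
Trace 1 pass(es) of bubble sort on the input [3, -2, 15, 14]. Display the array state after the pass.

After pass 1: [-2, 3, 14, 15] (2 swaps)
Total swaps: 2


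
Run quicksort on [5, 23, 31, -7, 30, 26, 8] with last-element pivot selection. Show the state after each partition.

Partition 1: pivot=8 at index 2 -> [5, -7, 8, 23, 30, 26, 31]
Partition 2: pivot=-7 at index 0 -> [-7, 5, 8, 23, 30, 26, 31]
Partition 3: pivot=31 at index 6 -> [-7, 5, 8, 23, 30, 26, 31]
Partition 4: pivot=26 at index 4 -> [-7, 5, 8, 23, 26, 30, 31]


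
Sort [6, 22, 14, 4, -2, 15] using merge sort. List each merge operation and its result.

Divide and conquer:
  Merge [22] + [14] -> [14, 22]
  Merge [6] + [14, 22] -> [6, 14, 22]
  Merge [-2] + [15] -> [-2, 15]
  Merge [4] + [-2, 15] -> [-2, 4, 15]
  Merge [6, 14, 22] + [-2, 4, 15] -> [-2, 4, 6, 14, 15, 22]


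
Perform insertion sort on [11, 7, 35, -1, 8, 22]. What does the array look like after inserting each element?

First element 11 is already 'sorted'
Insert 7: shifted 1 elements -> [7, 11, 35, -1, 8, 22]
Insert 35: shifted 0 elements -> [7, 11, 35, -1, 8, 22]
Insert -1: shifted 3 elements -> [-1, 7, 11, 35, 8, 22]
Insert 8: shifted 2 elements -> [-1, 7, 8, 11, 35, 22]
Insert 22: shifted 1 elements -> [-1, 7, 8, 11, 22, 35]
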